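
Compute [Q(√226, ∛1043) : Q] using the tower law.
[Q(√226, ∛1043) : Q] = 6

Let L = Q(√226, ∛1043). Since Q(√226) ⊂ L and [Q(√226):Q] = 2, the tower law gives 2 | [L:Q]. Likewise Q(∛1043) ⊂ L with [Q(∛1043):Q] = 3 (because 1043 is not a perfect cube), so 3 | [L:Q]. As gcd(2,3) = 1, [L:Q] is divisible by 6. Conversely L is generated over Q by √226 and ∛1043, so [L:Q] ≤ 2·3 = 6. Therefore [Q(√226, ∛1043) : Q] = 6.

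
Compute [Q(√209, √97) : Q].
[Q(√209, √97) : Q] = 4

[Q(√209):Q] = 2 (min poly x^2 - 209, irreducible since 209 is squarefree > 1). For the top step, suppose √97 ∈ Q(√209), say √97 = c + d√209 with c, d ∈ Q. Squaring: 97 = c^2 + 209d^2 + 2cd√209. Since √209 ∉ Q this forces 2cd = 0. If d = 0 then √97 = c ∈ Q, contradicting 97 squarefree > 1. If c = 0 then 97 = 209d^2, so 209·97 = (209d)^2 is a perfect square in Q — but 209·97 = 20273 is not a perfect square (since 209 and 97 are distinct squarefree integers). Contradiction. Hence √97 ∉ Q(√209), so x^2 - 97 stays irreducible over Q(√209) and [Q(√209, √97) : Q(√209)] = 2. By the tower law, [Q(√209, √97) : Q] = 2 · 2 = 4.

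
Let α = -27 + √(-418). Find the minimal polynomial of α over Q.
m_α(x) = x^2 + 54x + 1147

From α + 27 = √(-418), squaring gives (α + 27)^2 = -418, i.e. α^2 + 54α + 729 = -418, so α^2 + 54α + 1147 = 0. The discriminant of x^2 + 54x + 1147 is (54)^2 - 4·(1147) = 2916 - 4588 = -1672, and 4·(-418) is not a perfect square in Q since -418 is squarefree and ≠ 1. Hence x^2 + 54x + 1147 is irreducible over Q and is the minimal polynomial of α.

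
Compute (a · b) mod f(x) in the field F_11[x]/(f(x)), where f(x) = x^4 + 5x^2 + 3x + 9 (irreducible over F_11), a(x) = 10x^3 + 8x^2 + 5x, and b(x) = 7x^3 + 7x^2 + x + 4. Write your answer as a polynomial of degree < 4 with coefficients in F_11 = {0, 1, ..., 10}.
a · b ≡ 2x^3 + 10x^2 + 7x + 8 (mod f(x))

Multiply in F_11[x]: a(x)·b(x) = (10x^3 + 8x^2 + 5x)·(7x^3 + 7x^2 + x + 4) = 4x^6 + 5x^5 + 2x^4 + 6x^3 + 4x^2 + 9x. This has degree ≥ 4, so divide by f(x) over F_11: 4x^6 + 5x^5 + 2x^4 + 6x^3 + 4x^2 + 9x = (4x^2 + 5x + 4)·(x^4 + 5x^2 + 3x + 9) + (2x^3 + 10x^2 + 7x + 8). Hence a·b ≡ 2x^3 + 10x^2 + 7x + 8 (mod f). (F_11[x]/(f) is a field with 11^4 = 14641 elements since f is irreducible of degree 4.)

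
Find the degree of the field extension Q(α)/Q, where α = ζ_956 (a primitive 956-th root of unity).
[Q(α):Q] = 476

The minimal polynomial of ζ_956 over Q is the 956-th cyclotomic polynomial Φ_956(x), which is irreducible over Q and has degree φ(956) = 476. Hence [Q(α):Q] = φ(956) = 476.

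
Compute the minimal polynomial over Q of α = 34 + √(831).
m_α(x) = x^2 - 68x + 325

From α - 34 = √(831), squaring gives (α - 34)^2 = 831, i.e. α^2 - 68α + 1156 = 831, so α^2 - 68α + 325 = 0. The discriminant of x^2 - 68x + 325 is (-68)^2 - 4·(325) = 4624 - 1300 = 3324, and 4·(831) is not a perfect square in Q since 831 is squarefree and ≠ 1. Hence x^2 - 68x + 325 is irreducible over Q and is the minimal polynomial of α.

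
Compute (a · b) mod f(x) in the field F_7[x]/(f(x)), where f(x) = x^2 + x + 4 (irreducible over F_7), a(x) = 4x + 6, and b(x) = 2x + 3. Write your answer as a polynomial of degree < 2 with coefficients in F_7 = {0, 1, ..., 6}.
a · b ≡ 2x (mod f(x))

Multiply in F_7[x]: a(x)·b(x) = (4x + 6)·(2x + 3) = x^2 + 3x + 4. This has degree ≥ 2, so divide by f(x) over F_7: x^2 + 3x + 4 = (1)·(x^2 + x + 4) + (2x). Hence a·b ≡ 2x (mod f). (F_7[x]/(f) is a field with 7^2 = 49 elements since f is irreducible of degree 2.)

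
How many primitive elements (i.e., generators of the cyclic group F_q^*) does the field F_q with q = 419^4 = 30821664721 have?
There are φ(30821664720) = 5916672000 primitive elements

F_q^* is cyclic of order q - 1 = 30821664720. A cyclic group of order m has exactly φ(m) generators. Here m = 30821664720 = 2^4 · 3 · 5 · 7 · 11 · 19 · 41 · 2141, so the number of primitive elements is φ(30821664720) = 5916672000.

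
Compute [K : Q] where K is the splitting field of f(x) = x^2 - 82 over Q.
[K : Q] = 2

f(x) = x^2 - 82 factors as (x - √82)(x + √82). The splitting field is K = Q(√82). Since 82 is squarefree and > 1, it is not a perfect square, so x^2 - 82 is irreducible over Q and [Q(√82) : Q] = 2. Hence [K : Q] = 2.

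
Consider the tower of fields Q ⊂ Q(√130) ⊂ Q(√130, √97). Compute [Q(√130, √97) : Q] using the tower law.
[Q(√130, √97) : Q] = 4

[Q(√130):Q] = 2 (min poly x^2 - 130, irreducible since 130 is squarefree > 1). For the top step, suppose √97 ∈ Q(√130), say √97 = c + d√130 with c, d ∈ Q. Squaring: 97 = c^2 + 130d^2 + 2cd√130. Since √130 ∉ Q this forces 2cd = 0. If d = 0 then √97 = c ∈ Q, contradicting 97 squarefree > 1. If c = 0 then 97 = 130d^2, so 130·97 = (130d)^2 is a perfect square in Q — but 130·97 = 12610 is not a perfect square (since 130 and 97 are distinct squarefree integers). Contradiction. Hence √97 ∉ Q(√130), so x^2 - 97 stays irreducible over Q(√130) and [Q(√130, √97) : Q(√130)] = 2. By the tower law, [Q(√130, √97) : Q] = 2 · 2 = 4.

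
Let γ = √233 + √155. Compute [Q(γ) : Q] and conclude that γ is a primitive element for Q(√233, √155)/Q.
[Q(γ) : Q] = 4 (equivalently, Q(γ) = Q(√233, √155))

Obviously Q(γ) ⊆ Q(√233, √155), and [Q(√233, √155):Q] = 4 (since 233, 155 are distinct squarefree integers > 1 with 36115 not a perfect square). To show equality we compute the minimal polynomial of γ. From γ = √233 + √155: γ^2 = 233 + 2√(36115) + 155 = 388 + 2√(36115), so γ^2 - 388 = 2√(36115); squaring, (γ^2 - 388)^2 = 4·36115, i.e. γ^4 - 776γ^2 + 150544 - 144460 = 0, i.e. γ^4 - 776γ^2 + 6084 = 0. So γ is a root of x^4 - 776x^2 + 6084. This polynomial is irreducible over Q: it has no rational root (each ±√233 ± √155 is irrational), and any factorization into two quadratics over Q would force √(36115) ∈ Q (pairing opposite roots) or √233, √155 ∈ Q (other pairings), all impossible. Hence [Q(γ):Q] = 4 = [Q(√233, √155):Q], so Q(γ) = Q(√233, √155).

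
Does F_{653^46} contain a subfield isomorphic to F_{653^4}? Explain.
No: F_{653^4} is not a subfield of F_{653^46}

F_{p^m} embeds in F_{p^n} iff m | n. Here 4 ∤ 46 (since 46 = 11·4 + 2 with remainder 2 ≠ 0), so F_{653^4} is not a subfield of F_{653^46}. Equivalently: if it were, the tower law would give 4 = [F_{653^4}:F_653] dividing [F_{653^46}:F_653] = 46, contradiction.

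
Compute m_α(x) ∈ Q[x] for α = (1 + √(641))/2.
m_α(x) = x^2 - x - 160

From 2α - 1 = √(641), squaring gives (2α - 1)^2 = 641, i.e. 4α^2 - 4α + 1 = 641, so α^2 - α + (1 - 641)/4 = 0. Since 641 ≡ 1 (mod 4), (1 - 641)/4 = -160 ∈ Z. The polynomial x^2 - x - 160 has discriminant 1 - 4·(-160) = 641, which is not a perfect square in Q (d = 641 is squarefree and ≠ 1), so x^2 - x - 160 is irreducible over Q. It is the minimal polynomial of α.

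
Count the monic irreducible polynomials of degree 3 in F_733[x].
There are 131277368 monic irreducible polynomials of degree 3 over F_733

Each element of F_{733^3} that lies in no proper subfield is a root of exactly one monic irreducible of degree 3 over F_733, and each such polynomial has 3 distinct roots in F_{733^3}. By Möbius inversion the count is N_733(3) = (1/3) Σ_{d|3} μ(3/d) · 733^d = (1/3)(μ(3)·733^1 + μ(1)·733^3) = 393832104/3 = 131277368.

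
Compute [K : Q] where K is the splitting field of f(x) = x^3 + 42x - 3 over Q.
[K : Q] = 6

By the rational root test, any rational root of the monic integer polynomial f(x) = x^3 + 42x - 3 must be an integer dividing the constant term -3, i.e. one of ±{1, 3}. Evaluating: f(1) = 40, f(-1) = -46, f(3) = 150, f(-3) = -156; none is 0, so f has no rational root and is therefore irreducible over Q (a cubic with no linear factor over a field is irreducible). For an irreducible cubic, the Galois group is A_3 or S_3 according as the discriminant disc(f) = -4a^3 - 27b^2 = -4·(42)^3 - 27·(-3)^2 = -296595 is or is not a square in Q. Here disc(f) = -296595 is not a perfect square in Q, so the Galois group of f over Q is not contained in A_3 and must be all of S_3. The splitting field has degree |S_3| = 6 over Q, so [K : Q] = 6.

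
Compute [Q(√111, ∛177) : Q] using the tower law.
[Q(√111, ∛177) : Q] = 6

Let L = Q(√111, ∛177). Since Q(√111) ⊂ L and [Q(√111):Q] = 2, the tower law gives 2 | [L:Q]. Likewise Q(∛177) ⊂ L with [Q(∛177):Q] = 3 (because 177 is not a perfect cube), so 3 | [L:Q]. As gcd(2,3) = 1, [L:Q] is divisible by 6. Conversely L is generated over Q by √111 and ∛177, so [L:Q] ≤ 2·3 = 6. Therefore [Q(√111, ∛177) : Q] = 6.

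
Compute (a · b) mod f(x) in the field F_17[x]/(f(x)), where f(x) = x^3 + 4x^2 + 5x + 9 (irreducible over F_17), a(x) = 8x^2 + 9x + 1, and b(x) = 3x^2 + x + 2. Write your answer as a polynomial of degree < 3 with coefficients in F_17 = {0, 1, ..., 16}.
a · b ≡ 16x^2 + 6x + 7 (mod f(x))

Multiply in F_17[x]: a(x)·b(x) = (8x^2 + 9x + 1)·(3x^2 + x + 2) = 7x^4 + x^3 + 11x^2 + 2x + 2. This has degree ≥ 3, so divide by f(x) over F_17: 7x^4 + x^3 + 11x^2 + 2x + 2 = (7x + 7)·(x^3 + 4x^2 + 5x + 9) + (16x^2 + 6x + 7). Hence a·b ≡ 16x^2 + 6x + 7 (mod f). (F_17[x]/(f) is a field with 17^3 = 4913 elements since f is irreducible of degree 3.)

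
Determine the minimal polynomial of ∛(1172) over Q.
m_α(x) = x^3 - 1172

α satisfies α^3 = 1172, so x^3 - 1172 annihilates α. By the rational root test, a rational root p/q (in lowest terms) of x^3 - 1172 would satisfy p^3 = 1172 q^3, forcing q = 1 and p^3 = 1172; but 1172 is not a perfect cube, contradiction. A monic cubic over Q with no rational root is irreducible (any nontrivial factorization would include a linear factor). Hence x^3 - 1172 is the minimal polynomial of α, and in particular [Q(α):Q] = 3.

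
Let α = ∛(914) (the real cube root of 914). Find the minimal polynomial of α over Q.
m_α(x) = x^3 - 914

α satisfies α^3 = 914, so x^3 - 914 annihilates α. By the rational root test, a rational root p/q (in lowest terms) of x^3 - 914 would satisfy p^3 = 914 q^3, forcing q = 1 and p^3 = 914; but 914 is not a perfect cube, contradiction. A monic cubic over Q with no rational root is irreducible (any nontrivial factorization would include a linear factor). Hence x^3 - 914 is the minimal polynomial of α, and in particular [Q(α):Q] = 3.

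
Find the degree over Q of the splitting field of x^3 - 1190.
[K : Q] = 6

The roots of x^3 - 1190 are ∛1190, ω∛1190, ω^2∛1190 where ω = e^(2πi/3) is a primitive cube root of unity, so K = Q(∛1190, ω). Now [Q(∛1190):Q] = 3 (since 1190 is not a perfect cube, x^3 - 1190 is irreducible) and [Q(ω):Q] = 2. Both 2 and 3 divide [K:Q], and [K:Q] ≤ 3·2 = 6, so [K:Q] = 6. (Equivalently: Q(∛1190) ⊂ R but ω ∉ R, so [K : Q(∛1190)] = 2.)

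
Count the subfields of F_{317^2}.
F_{317^2} has 2 subfields

The subfields of F_{p^n} are exactly the fields F_{p^d} for d | n (each is the fixed field of the unique index-d subgroup of Gal(F_{p^n}/F_p) ≅ Z/nZ). The divisors of n = 2 are {1, 2}, giving 2 subfields: F_{317^1}, F_{317^2}.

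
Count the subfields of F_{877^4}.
F_{877^4} has 3 subfields

The subfields of F_{p^n} are exactly the fields F_{p^d} for d | n (each is the fixed field of the unique index-d subgroup of Gal(F_{p^n}/F_p) ≅ Z/nZ). The divisors of n = 4 are {1, 2, 4}, giving 3 subfields: F_{877^1}, F_{877^2}, F_{877^4}.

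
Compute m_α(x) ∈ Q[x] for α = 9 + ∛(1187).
m_α(x) = x^3 - 27x^2 + 243x - 1916

Set β = α - 9 = ∛(1187), so β^3 = 1187. Then (α - 9)^3 - 1187 = 0, i.e. α is a root of g(x) = (x - 9)^3 - 1187 = x^3 - 27x^2 + 243x - 1916. Since g(x) = h(x - 9) where h(x) = x^3 - 1187, and h is irreducible over Q (because 1187 is not a perfect cube, so h has no rational root, and a monic cubic with no rational root is irreducible), g is also irreducible (irreducibility is preserved under the substitution x → x - 9). Hence m_α(x) = x^3 - 27x^2 + 243x - 1916.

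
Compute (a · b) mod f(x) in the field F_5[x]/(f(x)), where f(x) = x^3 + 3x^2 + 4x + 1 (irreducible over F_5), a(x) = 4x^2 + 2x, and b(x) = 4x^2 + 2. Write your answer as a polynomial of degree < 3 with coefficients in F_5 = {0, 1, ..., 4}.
a · b ≡ 4x^2 + 3x (mod f(x))

Multiply in F_5[x]: a(x)·b(x) = (4x^2 + 2x)·(4x^2 + 2) = x^4 + 3x^3 + 3x^2 + 4x. This has degree ≥ 3, so divide by f(x) over F_5: x^4 + 3x^3 + 3x^2 + 4x = (x)·(x^3 + 3x^2 + 4x + 1) + (4x^2 + 3x). Hence a·b ≡ 4x^2 + 3x (mod f). (F_5[x]/(f) is a field with 5^3 = 125 elements since f is irreducible of degree 3.)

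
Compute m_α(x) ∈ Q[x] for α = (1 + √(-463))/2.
m_α(x) = x^2 - x + 116

From 2α - 1 = √(-463), squaring gives (2α - 1)^2 = -463, i.e. 4α^2 - 4α + 1 = -463, so α^2 - α + (1 + 463)/4 = 0. Since -463 ≡ 1 (mod 4), (1 + 463)/4 = 116 ∈ Z. The polynomial x^2 - x + 116 has discriminant 1 - 4·(116) = -463, which is not a perfect square in Q (d = -463 is squarefree and ≠ 1), so x^2 - x + 116 is irreducible over Q. It is the minimal polynomial of α.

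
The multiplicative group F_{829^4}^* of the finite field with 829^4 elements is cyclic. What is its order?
|F_{829^4}^*| = 472300192080

F_{829^4} has 829^4 = 472300192081 elements; its multiplicative group consists of all nonzero elements, so |F_{829^4}^*| = 472300192081 - 1 = 472300192080. (It is cyclic since any finite subgroup of the multiplicative group of a field is cyclic.)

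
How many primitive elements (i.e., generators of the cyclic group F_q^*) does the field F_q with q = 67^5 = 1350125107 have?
There are φ(1350125106) = 408576000 primitive elements

F_q^* is cyclic of order q - 1 = 1350125106. A cyclic group of order m has exactly φ(m) generators. Here m = 1350125106 = 2 · 3 · 11 · 761 · 26881, so the number of primitive elements is φ(1350125106) = 408576000.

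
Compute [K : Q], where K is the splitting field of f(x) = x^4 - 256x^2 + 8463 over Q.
[K : Q] = 4

Solving the quadratic in x^2: x^2 = (256 ± √(256^2 - 4·8463))/2 = (256 ± √31684)/2 = (256 ± 178)/2, giving x^2 = 217 or x^2 = 39. So f(x) = (x^2 - 217)(x^2 - 39) and the roots of f are ±√217, ±√39. Hence the splitting field is K = Q(√217, √39). Since 217 and 39 are distinct squarefree integers > 1, their product 8463 is not a perfect square, so √39 ∉ Q(√217). By the tower law [K:Q] = [Q(√217,√39):Q(√217)] · [Q(√217):Q] = 2 · 2 = 4.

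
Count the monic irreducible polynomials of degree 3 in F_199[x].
There are 2626800 monic irreducible polynomials of degree 3 over F_199

Each element of F_{199^3} that lies in no proper subfield is a root of exactly one monic irreducible of degree 3 over F_199, and each such polynomial has 3 distinct roots in F_{199^3}. By Möbius inversion the count is N_199(3) = (1/3) Σ_{d|3} μ(3/d) · 199^d = (1/3)(μ(3)·199^1 + μ(1)·199^3) = 7880400/3 = 2626800.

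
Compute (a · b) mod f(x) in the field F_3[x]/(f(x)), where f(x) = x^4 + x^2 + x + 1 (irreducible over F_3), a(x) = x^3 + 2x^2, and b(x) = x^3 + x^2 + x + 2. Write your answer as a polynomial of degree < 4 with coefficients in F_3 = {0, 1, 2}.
a · b ≡ x^2 + x + 1 (mod f(x))

Multiply in F_3[x]: a(x)·b(x) = (x^3 + 2x^2)·(x^3 + x^2 + x + 2) = x^6 + x^3 + x^2. This has degree ≥ 4, so divide by f(x) over F_3: x^6 + x^3 + x^2 = (x^2 + 2)·(x^4 + x^2 + x + 1) + (x^2 + x + 1). Hence a·b ≡ x^2 + x + 1 (mod f). (F_3[x]/(f) is a field with 3^4 = 81 elements since f is irreducible of degree 4.)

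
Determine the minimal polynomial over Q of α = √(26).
m_α(x) = x^2 - 26

α satisfies α^2 - 26 = 0, so x^2 - 26 annihilates α. Since d = 26 is squarefree and ≠ 1, it is not a perfect square in Q, so x^2 - 26 has no rational root and is therefore irreducible over Q (a degree-2 polynomial over a field is irreducible iff it has no root). Hence m_α(x) = x^2 - 26.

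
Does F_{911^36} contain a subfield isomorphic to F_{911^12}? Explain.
Yes: F_{911^12} is a subfield of F_{911^36}

F_{p^m} embeds in F_{p^n} iff m | n (since F_{p^n} is the splitting field of x^(p^n) - x, and F_{p^m} ⊂ F_{p^n} forces p^n to be a power of p^m, i.e. m | n; conversely if m | n then every root of x^(p^m) - x is a root of x^(p^n) - x). Here 12 | 36 (since 36 = 3·12), so F_{911^12} is a subfield of F_{911^36}, and [F_{911^36} : F_{911^12}] = 36/12 = 3.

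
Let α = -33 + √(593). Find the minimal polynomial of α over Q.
m_α(x) = x^2 + 66x + 496

From α + 33 = √(593), squaring gives (α + 33)^2 = 593, i.e. α^2 + 66α + 1089 = 593, so α^2 + 66α + 496 = 0. The discriminant of x^2 + 66x + 496 is (66)^2 - 4·(496) = 4356 - 1984 = 2372, and 4·(593) is not a perfect square in Q since 593 is squarefree and ≠ 1. Hence x^2 + 66x + 496 is irreducible over Q and is the minimal polynomial of α.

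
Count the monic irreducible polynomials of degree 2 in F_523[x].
There are 136503 monic irreducible polynomials of degree 2 over F_523

Each element of F_{523^2} that lies in no proper subfield is a root of exactly one monic irreducible of degree 2 over F_523, and each such polynomial has 2 distinct roots in F_{523^2}. By Möbius inversion the count is N_523(2) = (1/2) Σ_{d|2} μ(2/d) · 523^d = (1/2)(μ(2)·523^1 + μ(1)·523^2) = 273006/2 = 136503.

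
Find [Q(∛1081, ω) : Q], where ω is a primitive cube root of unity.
[Q(∛1081, ω) : Q] = 6

[Q(∛1081):Q] = 3 (min poly x^3 - 1081, irreducible since 1081 is not a perfect cube). [Q(ω):Q] = 2 (min poly x^2 + x + 1). Since Q(∛1081) ⊂ R and ω ∉ R, we have ω ∉ Q(∛1081), so x^2 + x + 1 remains irreducible over Q(∛1081) and [Q(∛1081, ω) : Q(∛1081)] = 2. By the tower law, [Q(∛1081, ω) : Q] = 3 · 2 = 6. (In fact Q(∛1081, ω) is the splitting field of x^3 - 1081 over Q.)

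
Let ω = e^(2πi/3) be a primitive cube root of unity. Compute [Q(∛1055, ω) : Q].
[Q(∛1055, ω) : Q] = 6

[Q(∛1055):Q] = 3 (min poly x^3 - 1055, irreducible since 1055 is not a perfect cube). [Q(ω):Q] = 2 (min poly x^2 + x + 1). Since Q(∛1055) ⊂ R and ω ∉ R, we have ω ∉ Q(∛1055), so x^2 + x + 1 remains irreducible over Q(∛1055) and [Q(∛1055, ω) : Q(∛1055)] = 2. By the tower law, [Q(∛1055, ω) : Q] = 3 · 2 = 6. (In fact Q(∛1055, ω) is the splitting field of x^3 - 1055 over Q.)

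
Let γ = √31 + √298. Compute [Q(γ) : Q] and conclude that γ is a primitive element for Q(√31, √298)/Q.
[Q(γ) : Q] = 4 (equivalently, Q(γ) = Q(√31, √298))

Obviously Q(γ) ⊆ Q(√31, √298), and [Q(√31, √298):Q] = 4 (since 31, 298 are distinct squarefree integers > 1 with 9238 not a perfect square). To show equality we compute the minimal polynomial of γ. From γ = √31 + √298: γ^2 = 31 + 2√(9238) + 298 = 329 + 2√(9238), so γ^2 - 329 = 2√(9238); squaring, (γ^2 - 329)^2 = 4·9238, i.e. γ^4 - 658γ^2 + 108241 - 36952 = 0, i.e. γ^4 - 658γ^2 + 71289 = 0. So γ is a root of x^4 - 658x^2 + 71289. This polynomial is irreducible over Q: it has no rational root (each ±√31 ± √298 is irrational), and any factorization into two quadratics over Q would force √(9238) ∈ Q (pairing opposite roots) or √31, √298 ∈ Q (other pairings), all impossible. Hence [Q(γ):Q] = 4 = [Q(√31, √298):Q], so Q(γ) = Q(√31, √298).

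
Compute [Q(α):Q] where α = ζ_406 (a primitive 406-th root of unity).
[Q(α):Q] = 168

The minimal polynomial of ζ_406 over Q is the 406-th cyclotomic polynomial Φ_406(x), which is irreducible over Q and has degree φ(406) = 168. Hence [Q(α):Q] = φ(406) = 168.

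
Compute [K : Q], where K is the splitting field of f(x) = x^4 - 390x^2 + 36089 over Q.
[K : Q] = 4

Solving the quadratic in x^2: x^2 = (390 ± √(390^2 - 4·36089))/2 = (390 ± √7744)/2 = (390 ± 88)/2, giving x^2 = 239 or x^2 = 151. So f(x) = (x^2 - 239)(x^2 - 151) and the roots of f are ±√239, ±√151. Hence the splitting field is K = Q(√239, √151). Since 239 and 151 are distinct squarefree integers > 1, their product 36089 is not a perfect square, so √151 ∉ Q(√239). By the tower law [K:Q] = [Q(√239,√151):Q(√239)] · [Q(√239):Q] = 2 · 2 = 4.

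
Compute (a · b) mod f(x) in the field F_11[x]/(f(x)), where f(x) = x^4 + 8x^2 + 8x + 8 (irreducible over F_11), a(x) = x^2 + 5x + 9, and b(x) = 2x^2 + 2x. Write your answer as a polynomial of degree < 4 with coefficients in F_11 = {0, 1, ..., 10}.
a · b ≡ x^3 + x^2 + 2x + 6 (mod f(x))

Multiply in F_11[x]: a(x)·b(x) = (x^2 + 5x + 9)·(2x^2 + 2x) = 2x^4 + x^3 + 6x^2 + 7x. This has degree ≥ 4, so divide by f(x) over F_11: 2x^4 + x^3 + 6x^2 + 7x = (2)·(x^4 + 8x^2 + 8x + 8) + (x^3 + x^2 + 2x + 6). Hence a·b ≡ x^3 + x^2 + 2x + 6 (mod f). (F_11[x]/(f) is a field with 11^4 = 14641 elements since f is irreducible of degree 4.)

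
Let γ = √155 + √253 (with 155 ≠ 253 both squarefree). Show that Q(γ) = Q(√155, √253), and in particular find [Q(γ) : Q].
[Q(γ) : Q] = 4 (equivalently, Q(γ) = Q(√155, √253))

Obviously Q(γ) ⊆ Q(√155, √253), and [Q(√155, √253):Q] = 4 (since 155, 253 are distinct squarefree integers > 1 with 39215 not a perfect square). To show equality we compute the minimal polynomial of γ. From γ = √155 + √253: γ^2 = 155 + 2√(39215) + 253 = 408 + 2√(39215), so γ^2 - 408 = 2√(39215); squaring, (γ^2 - 408)^2 = 4·39215, i.e. γ^4 - 816γ^2 + 166464 - 156860 = 0, i.e. γ^4 - 816γ^2 + 9604 = 0. So γ is a root of x^4 - 816x^2 + 9604. This polynomial is irreducible over Q: it has no rational root (each ±√155 ± √253 is irrational), and any factorization into two quadratics over Q would force √(39215) ∈ Q (pairing opposite roots) or √155, √253 ∈ Q (other pairings), all impossible. Hence [Q(γ):Q] = 4 = [Q(√155, √253):Q], so Q(γ) = Q(√155, √253).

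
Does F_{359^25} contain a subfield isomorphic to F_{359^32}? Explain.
No: F_{359^32} is not a subfield of F_{359^25}

F_{p^m} embeds in F_{p^n} iff m | n. Here 32 ∤ 25 (since 25 = 0·32 + 25 with remainder 25 ≠ 0), so F_{359^32} is not a subfield of F_{359^25}. Equivalently: if it were, the tower law would give 32 = [F_{359^32}:F_359] dividing [F_{359^25}:F_359] = 25, contradiction.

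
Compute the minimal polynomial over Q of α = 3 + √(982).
m_α(x) = x^2 - 6x - 973

From α - 3 = √(982), squaring gives (α - 3)^2 = 982, i.e. α^2 - 6α + 9 = 982, so α^2 - 6α - 973 = 0. The discriminant of x^2 - 6x - 973 is (-6)^2 - 4·(-973) = 36 + 3892 = 3928, and 4·(982) is not a perfect square in Q since 982 is squarefree and ≠ 1. Hence x^2 - 6x - 973 is irreducible over Q and is the minimal polynomial of α.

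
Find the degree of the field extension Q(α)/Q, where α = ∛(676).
[Q(α):Q] = 3

The minimal polynomial of α is x^3 - 676, irreducible over Q since 676 is not a perfect cube (so x^3 - 676 has no rational root). Hence [Q(α):Q] = deg(m_α) = 3.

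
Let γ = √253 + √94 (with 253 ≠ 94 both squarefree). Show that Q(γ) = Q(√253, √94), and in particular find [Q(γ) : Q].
[Q(γ) : Q] = 4 (equivalently, Q(γ) = Q(√253, √94))

Obviously Q(γ) ⊆ Q(√253, √94), and [Q(√253, √94):Q] = 4 (since 253, 94 are distinct squarefree integers > 1 with 23782 not a perfect square). To show equality we compute the minimal polynomial of γ. From γ = √253 + √94: γ^2 = 253 + 2√(23782) + 94 = 347 + 2√(23782), so γ^2 - 347 = 2√(23782); squaring, (γ^2 - 347)^2 = 4·23782, i.e. γ^4 - 694γ^2 + 120409 - 95128 = 0, i.e. γ^4 - 694γ^2 + 25281 = 0. So γ is a root of x^4 - 694x^2 + 25281. This polynomial is irreducible over Q: it has no rational root (each ±√253 ± √94 is irrational), and any factorization into two quadratics over Q would force √(23782) ∈ Q (pairing opposite roots) or √253, √94 ∈ Q (other pairings), all impossible. Hence [Q(γ):Q] = 4 = [Q(√253, √94):Q], so Q(γ) = Q(√253, √94).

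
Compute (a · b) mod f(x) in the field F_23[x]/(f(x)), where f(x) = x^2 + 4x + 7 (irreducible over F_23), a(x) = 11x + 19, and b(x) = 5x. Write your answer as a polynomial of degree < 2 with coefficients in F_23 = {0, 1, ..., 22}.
a · b ≡ 13x + 6 (mod f(x))

Multiply in F_23[x]: a(x)·b(x) = (11x + 19)·(5x) = 9x^2 + 3x. This has degree ≥ 2, so divide by f(x) over F_23: 9x^2 + 3x = (9)·(x^2 + 4x + 7) + (13x + 6). Hence a·b ≡ 13x + 6 (mod f). (F_23[x]/(f) is a field with 23^2 = 529 elements since f is irreducible of degree 2.)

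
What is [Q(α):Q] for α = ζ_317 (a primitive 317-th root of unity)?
[Q(α):Q] = 316

The minimal polynomial of ζ_317 over Q is the 317-th cyclotomic polynomial Φ_317(x), which is irreducible over Q and has degree φ(317) = 316. Hence [Q(α):Q] = φ(317) = 316.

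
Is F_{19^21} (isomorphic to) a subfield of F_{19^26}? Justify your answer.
No: F_{19^21} is not a subfield of F_{19^26}

F_{p^m} embeds in F_{p^n} iff m | n. Here 21 ∤ 26 (since 26 = 1·21 + 5 with remainder 5 ≠ 0), so F_{19^21} is not a subfield of F_{19^26}. Equivalently: if it were, the tower law would give 21 = [F_{19^21}:F_19] dividing [F_{19^26}:F_19] = 26, contradiction.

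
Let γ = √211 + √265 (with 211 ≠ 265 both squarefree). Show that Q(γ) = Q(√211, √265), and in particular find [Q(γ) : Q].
[Q(γ) : Q] = 4 (equivalently, Q(γ) = Q(√211, √265))

Obviously Q(γ) ⊆ Q(√211, √265), and [Q(√211, √265):Q] = 4 (since 211, 265 are distinct squarefree integers > 1 with 55915 not a perfect square). To show equality we compute the minimal polynomial of γ. From γ = √211 + √265: γ^2 = 211 + 2√(55915) + 265 = 476 + 2√(55915), so γ^2 - 476 = 2√(55915); squaring, (γ^2 - 476)^2 = 4·55915, i.e. γ^4 - 952γ^2 + 226576 - 223660 = 0, i.e. γ^4 - 952γ^2 + 2916 = 0. So γ is a root of x^4 - 952x^2 + 2916. This polynomial is irreducible over Q: it has no rational root (each ±√211 ± √265 is irrational), and any factorization into two quadratics over Q would force √(55915) ∈ Q (pairing opposite roots) or √211, √265 ∈ Q (other pairings), all impossible. Hence [Q(γ):Q] = 4 = [Q(√211, √265):Q], so Q(γ) = Q(√211, √265).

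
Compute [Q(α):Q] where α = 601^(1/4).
[Q(α):Q] = 4

α is a root of x^4 - 601. By Eisenstein's criterion at the prime p = 601 (which divides the constant term 601 but p^2 = 361201 does not, since 601 is squarefree), x^4 - 601 is irreducible over Q. Hence [Q(α):Q] = 4.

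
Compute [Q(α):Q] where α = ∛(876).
[Q(α):Q] = 3

The minimal polynomial of α is x^3 - 876, irreducible over Q since 876 is not a perfect cube (so x^3 - 876 has no rational root). Hence [Q(α):Q] = deg(m_α) = 3.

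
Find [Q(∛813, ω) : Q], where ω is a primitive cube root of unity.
[Q(∛813, ω) : Q] = 6

[Q(∛813):Q] = 3 (min poly x^3 - 813, irreducible since 813 is not a perfect cube). [Q(ω):Q] = 2 (min poly x^2 + x + 1). Since Q(∛813) ⊂ R and ω ∉ R, we have ω ∉ Q(∛813), so x^2 + x + 1 remains irreducible over Q(∛813) and [Q(∛813, ω) : Q(∛813)] = 2. By the tower law, [Q(∛813, ω) : Q] = 3 · 2 = 6. (In fact Q(∛813, ω) is the splitting field of x^3 - 813 over Q.)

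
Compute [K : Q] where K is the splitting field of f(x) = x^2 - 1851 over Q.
[K : Q] = 2

f(x) = x^2 - 1851 factors as (x - √1851)(x + √1851). The splitting field is K = Q(√1851). Since 1851 is squarefree and > 1, it is not a perfect square, so x^2 - 1851 is irreducible over Q and [Q(√1851) : Q] = 2. Hence [K : Q] = 2.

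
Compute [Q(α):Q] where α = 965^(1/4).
[Q(α):Q] = 4

α is a root of x^4 - 965. By Eisenstein's criterion at the prime p = 5 (which divides the constant term 965 but p^2 = 25 does not, since 965 is squarefree), x^4 - 965 is irreducible over Q. Hence [Q(α):Q] = 4.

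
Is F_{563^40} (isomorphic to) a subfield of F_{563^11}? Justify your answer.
No: F_{563^40} is not a subfield of F_{563^11}

F_{p^m} embeds in F_{p^n} iff m | n. Here 40 ∤ 11 (since 11 = 0·40 + 11 with remainder 11 ≠ 0), so F_{563^40} is not a subfield of F_{563^11}. Equivalently: if it were, the tower law would give 40 = [F_{563^40}:F_563] dividing [F_{563^11}:F_563] = 11, contradiction.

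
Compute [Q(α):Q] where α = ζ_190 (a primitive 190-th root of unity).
[Q(α):Q] = 72

The minimal polynomial of ζ_190 over Q is the 190-th cyclotomic polynomial Φ_190(x), which is irreducible over Q and has degree φ(190) = 72. Hence [Q(α):Q] = φ(190) = 72.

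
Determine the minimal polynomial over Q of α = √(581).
m_α(x) = x^2 - 581

α satisfies α^2 - 581 = 0, so x^2 - 581 annihilates α. Since d = 581 is squarefree and ≠ 1, it is not a perfect square in Q, so x^2 - 581 has no rational root and is therefore irreducible over Q (a degree-2 polynomial over a field is irreducible iff it has no root). Hence m_α(x) = x^2 - 581.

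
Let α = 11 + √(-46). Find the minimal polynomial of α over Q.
m_α(x) = x^2 - 22x + 167

From α - 11 = √(-46), squaring gives (α - 11)^2 = -46, i.e. α^2 - 22α + 121 = -46, so α^2 - 22α + 167 = 0. The discriminant of x^2 - 22x + 167 is (-22)^2 - 4·(167) = 484 - 668 = -184, and 4·(-46) is not a perfect square in Q since -46 is squarefree and ≠ 1. Hence x^2 - 22x + 167 is irreducible over Q and is the minimal polynomial of α.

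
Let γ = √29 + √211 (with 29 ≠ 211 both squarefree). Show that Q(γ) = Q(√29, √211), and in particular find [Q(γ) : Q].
[Q(γ) : Q] = 4 (equivalently, Q(γ) = Q(√29, √211))

Obviously Q(γ) ⊆ Q(√29, √211), and [Q(√29, √211):Q] = 4 (since 29, 211 are distinct squarefree integers > 1 with 6119 not a perfect square). To show equality we compute the minimal polynomial of γ. From γ = √29 + √211: γ^2 = 29 + 2√(6119) + 211 = 240 + 2√(6119), so γ^2 - 240 = 2√(6119); squaring, (γ^2 - 240)^2 = 4·6119, i.e. γ^4 - 480γ^2 + 57600 - 24476 = 0, i.e. γ^4 - 480γ^2 + 33124 = 0. So γ is a root of x^4 - 480x^2 + 33124. This polynomial is irreducible over Q: it has no rational root (each ±√29 ± √211 is irrational), and any factorization into two quadratics over Q would force √(6119) ∈ Q (pairing opposite roots) or √29, √211 ∈ Q (other pairings), all impossible. Hence [Q(γ):Q] = 4 = [Q(√29, √211):Q], so Q(γ) = Q(√29, √211).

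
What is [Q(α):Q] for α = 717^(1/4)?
[Q(α):Q] = 4

α is a root of x^4 - 717. By Eisenstein's criterion at the prime p = 3 (which divides the constant term 717 but p^2 = 9 does not, since 717 is squarefree), x^4 - 717 is irreducible over Q. Hence [Q(α):Q] = 4.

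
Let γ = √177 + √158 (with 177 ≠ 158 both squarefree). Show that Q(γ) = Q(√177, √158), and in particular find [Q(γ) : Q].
[Q(γ) : Q] = 4 (equivalently, Q(γ) = Q(√177, √158))

Obviously Q(γ) ⊆ Q(√177, √158), and [Q(√177, √158):Q] = 4 (since 177, 158 are distinct squarefree integers > 1 with 27966 not a perfect square). To show equality we compute the minimal polynomial of γ. From γ = √177 + √158: γ^2 = 177 + 2√(27966) + 158 = 335 + 2√(27966), so γ^2 - 335 = 2√(27966); squaring, (γ^2 - 335)^2 = 4·27966, i.e. γ^4 - 670γ^2 + 112225 - 111864 = 0, i.e. γ^4 - 670γ^2 + 361 = 0. So γ is a root of x^4 - 670x^2 + 361. This polynomial is irreducible over Q: it has no rational root (each ±√177 ± √158 is irrational), and any factorization into two quadratics over Q would force √(27966) ∈ Q (pairing opposite roots) or √177, √158 ∈ Q (other pairings), all impossible. Hence [Q(γ):Q] = 4 = [Q(√177, √158):Q], so Q(γ) = Q(√177, √158).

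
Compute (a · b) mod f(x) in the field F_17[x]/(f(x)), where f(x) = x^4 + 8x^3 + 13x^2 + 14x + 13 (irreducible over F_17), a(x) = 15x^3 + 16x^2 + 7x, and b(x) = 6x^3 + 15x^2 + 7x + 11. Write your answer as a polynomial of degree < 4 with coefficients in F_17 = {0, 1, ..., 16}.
a · b ≡ 14x^3 + 14x^2 + 13x + 14 (mod f(x))

Multiply in F_17[x]: a(x)·b(x) = (15x^3 + 16x^2 + 7x)·(6x^3 + 15x^2 + 7x + 11) = 5x^6 + 15x^5 + 13x^4 + 8x^3 + 4x^2 + 9x. This has degree ≥ 4, so divide by f(x) over F_17: 5x^6 + 15x^5 + 13x^4 + 8x^3 + 4x^2 + 9x = (5x^2 + 9x + 12)·(x^4 + 8x^3 + 13x^2 + 14x + 13) + (14x^3 + 14x^2 + 13x + 14). Hence a·b ≡ 14x^3 + 14x^2 + 13x + 14 (mod f). (F_17[x]/(f) is a field with 17^4 = 83521 elements since f is irreducible of degree 4.)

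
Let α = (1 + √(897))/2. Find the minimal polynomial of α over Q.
m_α(x) = x^2 - x - 224

From 2α - 1 = √(897), squaring gives (2α - 1)^2 = 897, i.e. 4α^2 - 4α + 1 = 897, so α^2 - α + (1 - 897)/4 = 0. Since 897 ≡ 1 (mod 4), (1 - 897)/4 = -224 ∈ Z. The polynomial x^2 - x - 224 has discriminant 1 - 4·(-224) = 897, which is not a perfect square in Q (d = 897 is squarefree and ≠ 1), so x^2 - x - 224 is irreducible over Q. It is the minimal polynomial of α.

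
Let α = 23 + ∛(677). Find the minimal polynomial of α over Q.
m_α(x) = x^3 - 69x^2 + 1587x - 12844

Set β = α - 23 = ∛(677), so β^3 = 677. Then (α - 23)^3 - 677 = 0, i.e. α is a root of g(x) = (x - 23)^3 - 677 = x^3 - 69x^2 + 1587x - 12844. Since g(x) = h(x - 23) where h(x) = x^3 - 677, and h is irreducible over Q (because 677 is not a perfect cube, so h has no rational root, and a monic cubic with no rational root is irreducible), g is also irreducible (irreducibility is preserved under the substitution x → x - 23). Hence m_α(x) = x^3 - 69x^2 + 1587x - 12844.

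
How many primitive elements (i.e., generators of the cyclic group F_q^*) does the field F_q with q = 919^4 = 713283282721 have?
There are φ(713283282720) = 163499212800 primitive elements

F_q^* is cyclic of order q - 1 = 713283282720. A cyclic group of order m has exactly φ(m) generators. Here m = 713283282720 = 2^5 · 3^3 · 5 · 17 · 23 · 37 · 101 · 113, so the number of primitive elements is φ(713283282720) = 163499212800.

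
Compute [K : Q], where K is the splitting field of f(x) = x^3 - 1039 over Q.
[K : Q] = 6

The roots of x^3 - 1039 are ∛1039, ω∛1039, ω^2∛1039 where ω = e^(2πi/3) is a primitive cube root of unity, so K = Q(∛1039, ω). Now [Q(∛1039):Q] = 3 (since 1039 is not a perfect cube, x^3 - 1039 is irreducible) and [Q(ω):Q] = 2. Both 2 and 3 divide [K:Q], and [K:Q] ≤ 3·2 = 6, so [K:Q] = 6. (Equivalently: Q(∛1039) ⊂ R but ω ∉ R, so [K : Q(∛1039)] = 2.)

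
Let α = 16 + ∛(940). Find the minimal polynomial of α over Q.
m_α(x) = x^3 - 48x^2 + 768x - 5036

Set β = α - 16 = ∛(940), so β^3 = 940. Then (α - 16)^3 - 940 = 0, i.e. α is a root of g(x) = (x - 16)^3 - 940 = x^3 - 48x^2 + 768x - 5036. Since g(x) = h(x - 16) where h(x) = x^3 - 940, and h is irreducible over Q (because 940 is not a perfect cube, so h has no rational root, and a monic cubic with no rational root is irreducible), g is also irreducible (irreducibility is preserved under the substitution x → x - 16). Hence m_α(x) = x^3 - 48x^2 + 768x - 5036.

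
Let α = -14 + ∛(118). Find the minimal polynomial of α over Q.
m_α(x) = x^3 + 42x^2 + 588x + 2626

Set β = α + 14 = ∛(118), so β^3 = 118. Then (α + 14)^3 - 118 = 0, i.e. α is a root of g(x) = (x + 14)^3 - 118 = x^3 + 42x^2 + 588x + 2626. Since g(x) = h(x + 14) where h(x) = x^3 - 118, and h is irreducible over Q (because 118 is not a perfect cube, so h has no rational root, and a monic cubic with no rational root is irreducible), g is also irreducible (irreducibility is preserved under the substitution x → x + 14). Hence m_α(x) = x^3 + 42x^2 + 588x + 2626.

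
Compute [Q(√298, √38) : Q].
[Q(√298, √38) : Q] = 4

[Q(√298):Q] = 2 (min poly x^2 - 298, irreducible since 298 is squarefree > 1). For the top step, suppose √38 ∈ Q(√298), say √38 = c + d√298 with c, d ∈ Q. Squaring: 38 = c^2 + 298d^2 + 2cd√298. Since √298 ∉ Q this forces 2cd = 0. If d = 0 then √38 = c ∈ Q, contradicting 38 squarefree > 1. If c = 0 then 38 = 298d^2, so 298·38 = (298d)^2 is a perfect square in Q — but 298·38 = 11324 is not a perfect square (since 298 and 38 are distinct squarefree integers). Contradiction. Hence √38 ∉ Q(√298), so x^2 - 38 stays irreducible over Q(√298) and [Q(√298, √38) : Q(√298)] = 2. By the tower law, [Q(√298, √38) : Q] = 2 · 2 = 4.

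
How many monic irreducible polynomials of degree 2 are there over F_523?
There are 136503 monic irreducible polynomials of degree 2 over F_523

Each element of F_{523^2} that lies in no proper subfield is a root of exactly one monic irreducible of degree 2 over F_523, and each such polynomial has 2 distinct roots in F_{523^2}. By Möbius inversion the count is N_523(2) = (1/2) Σ_{d|2} μ(2/d) · 523^d = (1/2)(μ(2)·523^1 + μ(1)·523^2) = 273006/2 = 136503.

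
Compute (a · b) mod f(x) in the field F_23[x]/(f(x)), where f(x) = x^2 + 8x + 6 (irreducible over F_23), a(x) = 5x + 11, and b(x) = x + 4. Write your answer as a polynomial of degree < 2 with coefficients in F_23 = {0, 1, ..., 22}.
a · b ≡ 14x + 14 (mod f(x))

Multiply in F_23[x]: a(x)·b(x) = (5x + 11)·(x + 4) = 5x^2 + 8x + 21. This has degree ≥ 2, so divide by f(x) over F_23: 5x^2 + 8x + 21 = (5)·(x^2 + 8x + 6) + (14x + 14). Hence a·b ≡ 14x + 14 (mod f). (F_23[x]/(f) is a field with 23^2 = 529 elements since f is irreducible of degree 2.)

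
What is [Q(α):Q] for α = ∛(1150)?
[Q(α):Q] = 3

The minimal polynomial of α is x^3 - 1150, irreducible over Q since 1150 is not a perfect cube (so x^3 - 1150 has no rational root). Hence [Q(α):Q] = deg(m_α) = 3.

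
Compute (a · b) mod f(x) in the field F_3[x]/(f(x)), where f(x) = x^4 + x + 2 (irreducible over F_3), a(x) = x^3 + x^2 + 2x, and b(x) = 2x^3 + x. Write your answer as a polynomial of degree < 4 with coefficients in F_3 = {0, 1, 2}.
a · b ≡ 2x^3 + 2x^2 + 2 (mod f(x))

Multiply in F_3[x]: a(x)·b(x) = (x^3 + x^2 + 2x)·(2x^3 + x) = 2x^6 + 2x^5 + 2x^4 + x^3 + 2x^2. This has degree ≥ 4, so divide by f(x) over F_3: 2x^6 + 2x^5 + 2x^4 + x^3 + 2x^2 = (2x^2 + 2x + 2)·(x^4 + x + 2) + (2x^3 + 2x^2 + 2). Hence a·b ≡ 2x^3 + 2x^2 + 2 (mod f). (F_3[x]/(f) is a field with 3^4 = 81 elements since f is irreducible of degree 4.)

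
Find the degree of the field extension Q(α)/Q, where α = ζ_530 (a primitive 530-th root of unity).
[Q(α):Q] = 208

The minimal polynomial of ζ_530 over Q is the 530-th cyclotomic polynomial Φ_530(x), which is irreducible over Q and has degree φ(530) = 208. Hence [Q(α):Q] = φ(530) = 208.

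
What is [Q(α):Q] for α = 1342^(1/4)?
[Q(α):Q] = 4

α is a root of x^4 - 1342. By Eisenstein's criterion at the prime p = 2 (which divides the constant term 1342 but p^2 = 4 does not, since 1342 is squarefree), x^4 - 1342 is irreducible over Q. Hence [Q(α):Q] = 4.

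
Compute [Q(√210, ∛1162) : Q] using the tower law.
[Q(√210, ∛1162) : Q] = 6

Let L = Q(√210, ∛1162). Since Q(√210) ⊂ L and [Q(√210):Q] = 2, the tower law gives 2 | [L:Q]. Likewise Q(∛1162) ⊂ L with [Q(∛1162):Q] = 3 (because 1162 is not a perfect cube), so 3 | [L:Q]. As gcd(2,3) = 1, [L:Q] is divisible by 6. Conversely L is generated over Q by √210 and ∛1162, so [L:Q] ≤ 2·3 = 6. Therefore [Q(√210, ∛1162) : Q] = 6.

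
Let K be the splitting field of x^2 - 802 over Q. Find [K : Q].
[K : Q] = 2

f(x) = x^2 - 802 factors as (x - √802)(x + √802). The splitting field is K = Q(√802). Since 802 is squarefree and > 1, it is not a perfect square, so x^2 - 802 is irreducible over Q and [Q(√802) : Q] = 2. Hence [K : Q] = 2.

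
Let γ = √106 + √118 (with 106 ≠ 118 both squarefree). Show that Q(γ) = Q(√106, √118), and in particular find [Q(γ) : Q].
[Q(γ) : Q] = 4 (equivalently, Q(γ) = Q(√106, √118))

Obviously Q(γ) ⊆ Q(√106, √118), and [Q(√106, √118):Q] = 4 (since 106, 118 are distinct squarefree integers > 1 with 12508 not a perfect square). To show equality we compute the minimal polynomial of γ. From γ = √106 + √118: γ^2 = 106 + 2√(12508) + 118 = 224 + 2√(12508), so γ^2 - 224 = 2√(12508); squaring, (γ^2 - 224)^2 = 4·12508, i.e. γ^4 - 448γ^2 + 50176 - 50032 = 0, i.e. γ^4 - 448γ^2 + 144 = 0. So γ is a root of x^4 - 448x^2 + 144. This polynomial is irreducible over Q: it has no rational root (each ±√106 ± √118 is irrational), and any factorization into two quadratics over Q would force √(12508) ∈ Q (pairing opposite roots) or √106, √118 ∈ Q (other pairings), all impossible. Hence [Q(γ):Q] = 4 = [Q(√106, √118):Q], so Q(γ) = Q(√106, √118).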